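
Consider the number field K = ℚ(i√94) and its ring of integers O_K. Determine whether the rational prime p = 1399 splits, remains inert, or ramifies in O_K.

1399 splits in O_K

-94 mod 4 = 2, hence disc K = 4·(-94) = -376 and O_K = ℤ[√-94].
1399 ∤ -376, so 1399 is unramified.
(-94/1399) = 1305^699 mod 1399 = 1, giving Legendre symbol 1.
Legendre symbol 1 ⇒ 1399 is split.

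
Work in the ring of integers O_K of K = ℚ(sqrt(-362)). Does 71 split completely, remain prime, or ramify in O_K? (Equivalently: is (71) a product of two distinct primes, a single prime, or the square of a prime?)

Since -362 ≢ 1 mod 4, the ring of integers is ℤ[√-362] with discriminant 4·(-362) = -1448.
71 ∤ -1448, so 71 is unramified.
Euler's criterion: (-362)^35 mod 71 = 1. Thus (-362|71) = 1.
(-362/71) = 1, so 71 splits.

split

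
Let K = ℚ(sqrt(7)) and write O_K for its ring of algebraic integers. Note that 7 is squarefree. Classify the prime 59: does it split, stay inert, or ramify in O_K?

splits completely

7 mod 4 = 3, hence disc K = 4·7 = 28 and O_K = ℤ[√7].
Since gcd(59, 28) = 1 the prime 59 does not ramify.
Legendre symbol by Euler's criterion: (7/59) ≡ 7^29 ≡ 1 (mod 59), i.e. (7/59) = 1.
d is a quadratic residue mod p, hence 59 splits in O_K.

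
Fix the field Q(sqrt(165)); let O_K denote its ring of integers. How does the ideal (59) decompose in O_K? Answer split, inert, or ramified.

inert

d = 165 ≡ 1 (mod 4), so O_K = ℤ[(1+√165)/2] and disc(K) = d = 165.
Since gcd(59, 165) = 1 the prime 59 does not ramify.
Compute (165/59) via Euler: 47^((59-1)/2) mod 59 = 58, so (165/59) = -1.
Legendre symbol -1 ⇒ 59 is inert.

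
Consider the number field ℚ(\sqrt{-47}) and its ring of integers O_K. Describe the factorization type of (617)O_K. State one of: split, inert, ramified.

Since -47 ≡ 1 mod 4, the ring of integers is ℤ[(1+√-47)/2] with discriminant -47.
Since gcd(617, -47) = 1 the prime 617 does not ramify.
Compute (-47/617) via Euler: 570^((617-1)/2) mod 617 = 1, so (-47/617) = 1.
(-47/617) = 1, so 617 splits.

splits completely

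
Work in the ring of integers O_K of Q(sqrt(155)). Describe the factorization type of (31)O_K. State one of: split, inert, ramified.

ramified — (31) = 𝔭²

Since 155 ≢ 1 mod 4, the ring of integers is ℤ[√155] with discriminant 4·155 = 620.
disc(K) = 620 = 31·20, so p = 31 is ramified.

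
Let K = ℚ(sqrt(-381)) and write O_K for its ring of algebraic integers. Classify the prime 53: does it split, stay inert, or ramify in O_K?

-381 mod 4 = 3, hence disc K = 4·(-381) = -1524 and O_K = ℤ[√-381].
53 ∤ -1524, so 53 is unramified.
Euler's criterion: (-381)^26 mod 53 = 1. Thus (-381|53) = 1.
Legendre symbol 1 ⇒ 53 is split.

split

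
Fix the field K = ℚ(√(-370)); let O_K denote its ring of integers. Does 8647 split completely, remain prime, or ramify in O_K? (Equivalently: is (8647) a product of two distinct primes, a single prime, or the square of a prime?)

8647 splits in O_K

Since -370 ≢ 1 mod 4, the ring of integers is ℤ[√-370] with discriminant 4·(-370) = -1480.
Since gcd(8647, -1480) = 1 the prime 8647 does not ramify.
Legendre symbol by Euler's criterion: (-370/8647) ≡ (-370)^4323 ≡ 1 (mod 8647), i.e. (-370/8647) = 1.
Legendre symbol 1 ⇒ 8647 is split.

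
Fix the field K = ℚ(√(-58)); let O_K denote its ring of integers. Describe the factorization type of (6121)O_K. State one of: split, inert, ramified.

inert

d = -58 ≡ 2 (mod 4), so O_K = ℤ[√-58] and disc(K) = 4d = -232.
disc(K) = -232 is not divisible by 6121; 6121 is unramified.
(-58/6121) = 6063^3060 mod 6121 = 6120, giving Legendre symbol -1.
d is a non-residue mod p, hence 6121 remains inert in O_K.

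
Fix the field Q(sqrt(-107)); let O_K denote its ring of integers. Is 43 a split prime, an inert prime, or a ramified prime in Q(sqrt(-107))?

remains prime (inert)

Since -107 ≡ 1 mod 4, the ring of integers is ℤ[(1+√-107)/2] with discriminant -107.
Since gcd(43, -107) = 1 the prime 43 does not ramify.
Euler's criterion: (-107)^21 mod 43 = 42. Thus (-107|43) = -1.
d is a non-residue mod p, hence 43 remains inert in O_K.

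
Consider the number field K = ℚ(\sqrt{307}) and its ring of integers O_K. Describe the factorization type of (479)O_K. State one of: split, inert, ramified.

Since 307 ≢ 1 mod 4, the ring of integers is ℤ[√307] with discriminant 4·307 = 1228.
Since gcd(479, 1228) = 1 the prime 479 does not ramify.
Compute (307/479) via Euler: 307^((479-1)/2) mod 479 = 1, so (307/479) = 1.
d is a quadratic residue mod p, hence 479 splits in O_K.

split — (479) = 𝔭₁𝔭₂ with 𝔭₁ ≠ 𝔭₂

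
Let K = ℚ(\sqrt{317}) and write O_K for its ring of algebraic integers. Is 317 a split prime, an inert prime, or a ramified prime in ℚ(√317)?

p ramifies

Since 317 ≡ 1 mod 4, the ring of integers is ℤ[(1+√317)/2] with discriminant 317.
disc(K) = 317 = 317·1, so p = 317 is ramified.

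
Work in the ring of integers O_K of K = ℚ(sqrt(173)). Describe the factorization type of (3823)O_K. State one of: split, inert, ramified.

3823 remains inert

Since 173 ≡ 1 mod 4, the ring of integers is ℤ[(1+√173)/2] with discriminant 173.
3823 ∤ 173, so 3823 is unramified.
(173/3823) = 173^1911 mod 3823 = 3822, giving Legendre symbol -1.
(173/3823) = -1, so 3823 is inert.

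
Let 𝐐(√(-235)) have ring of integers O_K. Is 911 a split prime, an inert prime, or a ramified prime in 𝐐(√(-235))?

split

-235 mod 4 = 1, hence disc K = -235 and O_K = ℤ[(1+√-235)/2].
Since gcd(911, -235) = 1 the prime 911 does not ramify.
Compute (-235/911) via Euler: 676^((911-1)/2) mod 911 = 1, so (-235/911) = 1.
d is a quadratic residue mod p, hence 911 splits in O_K.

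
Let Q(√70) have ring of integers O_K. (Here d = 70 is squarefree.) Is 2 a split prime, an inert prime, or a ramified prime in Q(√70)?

ramified — (2) = 𝔭²

70 mod 4 = 2, hence disc K = 4·70 = 280 and O_K = ℤ[√70].
disc(K) = 280 = 2·140, so p = 2 is ramified.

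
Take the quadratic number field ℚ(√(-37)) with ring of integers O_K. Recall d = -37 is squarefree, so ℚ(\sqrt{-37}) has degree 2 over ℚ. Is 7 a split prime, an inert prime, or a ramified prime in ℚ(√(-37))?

Since -37 ≢ 1 mod 4, the ring of integers is ℤ[√-37] with discriminant 4·(-37) = -148.
disc(K) = -148 is not divisible by 7; 7 is unramified.
Compute (-37/7) via Euler: 5^((7-1)/2) mod 7 = 6, so (-37/7) = -1.
Legendre symbol -1 ⇒ 7 is inert.

inert — (7) stays prime in O_K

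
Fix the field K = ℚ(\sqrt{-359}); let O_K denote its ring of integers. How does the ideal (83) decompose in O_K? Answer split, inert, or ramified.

inert — (83) stays prime in O_K

-359 mod 4 = 1, hence disc K = -359 and O_K = ℤ[(1+√-359)/2].
83 ∤ -359, so 83 is unramified.
Compute (-359/83) via Euler: 56^((83-1)/2) mod 83 = 82, so (-359/83) = -1.
d is a non-residue mod p, hence 83 remains inert in O_K.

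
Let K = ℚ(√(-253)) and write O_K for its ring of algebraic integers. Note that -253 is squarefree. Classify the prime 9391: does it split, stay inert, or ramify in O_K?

9391 remains inert

-253 mod 4 = 3, hence disc K = 4·(-253) = -1012 and O_K = ℤ[√-253].
9391 ∤ -1012, so 9391 is unramified.
Legendre symbol by Euler's criterion: (-253/9391) ≡ (-253)^4695 ≡ 9390 (mod 9391), i.e. (-253/9391) = -1.
d is a non-residue mod p, hence 9391 remains inert in O_K.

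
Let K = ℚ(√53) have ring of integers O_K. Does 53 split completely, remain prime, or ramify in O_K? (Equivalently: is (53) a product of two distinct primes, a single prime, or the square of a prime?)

d = 53 ≡ 1 (mod 4), so O_K = ℤ[(1+√53)/2] and disc(K) = d = 53.
disc(K) = 53 = 53·1, so p = 53 is ramified.

ramified — (53) = 𝔭²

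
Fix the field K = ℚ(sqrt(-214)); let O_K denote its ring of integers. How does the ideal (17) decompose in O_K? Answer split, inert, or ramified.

p is inert

-214 mod 4 = 2, hence disc K = 4·(-214) = -856 and O_K = ℤ[√-214].
17 ∤ -856, so 17 is unramified.
Compute (-214/17) via Euler: 7^((17-1)/2) mod 17 = 16, so (-214/17) = -1.
(-214/17) = -1, so 17 is inert.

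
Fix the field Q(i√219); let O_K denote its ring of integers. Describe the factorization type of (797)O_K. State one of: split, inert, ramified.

Since -219 ≡ 1 mod 4, the ring of integers is ℤ[(1+√-219)/2] with discriminant -219.
797 ∤ -219, so 797 is unramified.
Legendre symbol by Euler's criterion: (-219/797) ≡ (-219)^398 ≡ 796 (mod 797), i.e. (-219/797) = -1.
(-219/797) = -1, so 797 is inert.

p is inert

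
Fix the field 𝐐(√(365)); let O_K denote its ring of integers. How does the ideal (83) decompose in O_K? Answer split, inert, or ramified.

83 splits in O_K

365 mod 4 = 1, hence disc K = 365 and O_K = ℤ[(1+√365)/2].
disc(K) = 365 is not divisible by 83; 83 is unramified.
Legendre symbol by Euler's criterion: (365/83) ≡ 365^41 ≡ 1 (mod 83), i.e. (365/83) = 1.
(365/83) = 1, so 83 splits.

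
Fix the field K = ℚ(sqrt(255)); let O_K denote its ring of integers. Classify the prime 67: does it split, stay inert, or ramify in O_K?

Since 255 ≢ 1 mod 4, the ring of integers is ℤ[√255] with discriminant 4·255 = 1020.
Since gcd(67, 1020) = 1 the prime 67 does not ramify.
Compute (255/67) via Euler: 54^((67-1)/2) mod 67 = 1, so (255/67) = 1.
(255/67) = 1, so 67 splits.

split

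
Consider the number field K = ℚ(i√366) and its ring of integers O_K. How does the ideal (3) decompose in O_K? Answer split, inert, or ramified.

d = -366 ≡ 2 (mod 4), so O_K = ℤ[√-366] and disc(K) = 4d = -1464.
disc(K) = -1464 = 3·(-488), so p = 3 is ramified.

ramifies in O_K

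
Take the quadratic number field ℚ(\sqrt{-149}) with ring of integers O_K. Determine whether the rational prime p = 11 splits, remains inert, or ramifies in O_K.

d = -149 ≡ 3 (mod 4), so O_K = ℤ[√-149] and disc(K) = 4d = -596.
11 ∤ -596, so 11 is unramified.
Compute (-149/11) via Euler: 5^((11-1)/2) mod 11 = 1, so (-149/11) = 1.
(-149/11) = 1, so 11 splits.

11 splits in O_K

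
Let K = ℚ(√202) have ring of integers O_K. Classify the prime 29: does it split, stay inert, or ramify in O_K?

Since 202 ≢ 1 mod 4, the ring of integers is ℤ[√202] with discriminant 4·202 = 808.
29 ∤ 808, so 29 is unramified.
(202/29) = 28^14 mod 29 = 1, giving Legendre symbol 1.
Legendre symbol 1 ⇒ 29 is split.

p splits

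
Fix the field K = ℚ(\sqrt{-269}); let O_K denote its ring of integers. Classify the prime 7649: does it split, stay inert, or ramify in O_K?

Since -269 ≢ 1 mod 4, the ring of integers is ℤ[√-269] with discriminant 4·(-269) = -1076.
Since gcd(7649, -1076) = 1 the prime 7649 does not ramify.
Compute (-269/7649) via Euler: 7380^((7649-1)/2) mod 7649 = 1, so (-269/7649) = 1.
(-269/7649) = 1, so 7649 splits.

split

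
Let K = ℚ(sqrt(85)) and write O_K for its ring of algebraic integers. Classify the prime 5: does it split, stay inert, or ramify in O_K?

ramified

85 mod 4 = 1, hence disc K = 85 and O_K = ℤ[(1+√85)/2].
disc(K) = 85 = 5·17, so p = 5 is ramified.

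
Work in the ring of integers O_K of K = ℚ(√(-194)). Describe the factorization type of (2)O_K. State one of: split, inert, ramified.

d = -194 ≡ 2 (mod 4), so O_K = ℤ[√-194] and disc(K) = 4d = -776.
Ramification test: 2 | -776. The prime 2 ramifies in K.

ramified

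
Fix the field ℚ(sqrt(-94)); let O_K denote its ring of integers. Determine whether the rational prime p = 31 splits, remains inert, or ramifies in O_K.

inert — (31) stays prime in O_K

Since -94 ≢ 1 mod 4, the ring of integers is ℤ[√-94] with discriminant 4·(-94) = -376.
Since gcd(31, -376) = 1 the prime 31 does not ramify.
Euler's criterion: (-94)^15 mod 31 = 30. Thus (-94|31) = -1.
Legendre symbol -1 ⇒ 31 is inert.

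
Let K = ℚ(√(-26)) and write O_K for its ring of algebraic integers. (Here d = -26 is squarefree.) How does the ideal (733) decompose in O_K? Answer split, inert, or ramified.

d = -26 ≡ 2 (mod 4), so O_K = ℤ[√-26] and disc(K) = 4d = -104.
Since gcd(733, -104) = 1 the prime 733 does not ramify.
Compute (-26/733) via Euler: 707^((733-1)/2) mod 733 = 1, so (-26/733) = 1.
d is a quadratic residue mod p, hence 733 splits in O_K.

733 splits in O_K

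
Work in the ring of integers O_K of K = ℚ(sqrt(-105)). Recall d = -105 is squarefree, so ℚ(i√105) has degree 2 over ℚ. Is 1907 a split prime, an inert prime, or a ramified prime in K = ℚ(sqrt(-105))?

1907 splits in O_K

d = -105 ≡ 3 (mod 4), so O_K = ℤ[√-105] and disc(K) = 4d = -420.
1907 ∤ -420, so 1907 is unramified.
Compute (-105/1907) via Euler: 1802^((1907-1)/2) mod 1907 = 1, so (-105/1907) = 1.
(-105/1907) = 1, so 1907 splits.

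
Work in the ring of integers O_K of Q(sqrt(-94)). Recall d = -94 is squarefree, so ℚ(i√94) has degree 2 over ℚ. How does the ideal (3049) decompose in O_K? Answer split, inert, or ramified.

p is inert

d = -94 ≡ 2 (mod 4), so O_K = ℤ[√-94] and disc(K) = 4d = -376.
disc(K) = -376 is not divisible by 3049; 3049 is unramified.
(-94/3049) = 2955^1524 mod 3049 = 3048, giving Legendre symbol -1.
(-94/3049) = -1, so 3049 is inert.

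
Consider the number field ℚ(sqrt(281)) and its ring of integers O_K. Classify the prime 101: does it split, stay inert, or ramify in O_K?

p splits

281 mod 4 = 1, hence disc K = 281 and O_K = ℤ[(1+√281)/2].
101 ∤ 281, so 101 is unramified.
(281/101) = 79^50 mod 101 = 1, giving Legendre symbol 1.
d is a quadratic residue mod p, hence 101 splits in O_K.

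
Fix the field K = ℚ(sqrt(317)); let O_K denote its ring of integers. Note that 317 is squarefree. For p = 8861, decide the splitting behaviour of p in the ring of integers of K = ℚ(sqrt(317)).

317 mod 4 = 1, hence disc K = 317 and O_K = ℤ[(1+√317)/2].
Since gcd(8861, 317) = 1 the prime 8861 does not ramify.
(317/8861) = 317^4430 mod 8861 = 1, giving Legendre symbol 1.
(317/8861) = 1, so 8861 splits.

split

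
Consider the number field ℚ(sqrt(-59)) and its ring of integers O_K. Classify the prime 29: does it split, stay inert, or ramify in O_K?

Since -59 ≡ 1 mod 4, the ring of integers is ℤ[(1+√-59)/2] with discriminant -59.
29 ∤ -59, so 29 is unramified.
Compute (-59/29) via Euler: 28^((29-1)/2) mod 29 = 1, so (-59/29) = 1.
Legendre symbol 1 ⇒ 29 is split.

splits completely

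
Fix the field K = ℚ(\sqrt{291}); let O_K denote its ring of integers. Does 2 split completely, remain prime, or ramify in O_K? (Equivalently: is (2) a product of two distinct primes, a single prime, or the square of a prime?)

291 mod 4 = 3, hence disc K = 4·291 = 1164 and O_K = ℤ[√291].
2 divides disc(K) = 1164, so 2 ramifies.

p ramifies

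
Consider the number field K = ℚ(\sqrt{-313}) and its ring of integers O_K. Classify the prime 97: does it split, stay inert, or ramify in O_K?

Since -313 ≢ 1 mod 4, the ring of integers is ℤ[√-313] with discriminant 4·(-313) = -1252.
Since gcd(97, -1252) = 1 the prime 97 does not ramify.
Legendre symbol by Euler's criterion: (-313/97) ≡ (-313)^48 ≡ 1 (mod 97), i.e. (-313/97) = 1.
Legendre symbol 1 ⇒ 97 is split.

split — (97) = 𝔭₁𝔭₂ with 𝔭₁ ≠ 𝔭₂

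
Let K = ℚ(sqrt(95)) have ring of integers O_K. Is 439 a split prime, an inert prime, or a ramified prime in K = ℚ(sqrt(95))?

split — (439) = 𝔭₁𝔭₂ with 𝔭₁ ≠ 𝔭₂

Since 95 ≢ 1 mod 4, the ring of integers is ℤ[√95] with discriminant 4·95 = 380.
Since gcd(439, 380) = 1 the prime 439 does not ramify.
Compute (95/439) via Euler: 95^((439-1)/2) mod 439 = 1, so (95/439) = 1.
Legendre symbol 1 ⇒ 439 is split.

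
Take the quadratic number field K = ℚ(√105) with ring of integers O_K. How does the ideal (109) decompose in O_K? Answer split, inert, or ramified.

p splits

d = 105 ≡ 1 (mod 4), so O_K = ℤ[(1+√105)/2] and disc(K) = d = 105.
109 ∤ 105, so 109 is unramified.
Compute (105/109) via Euler: 105^((109-1)/2) mod 109 = 1, so (105/109) = 1.
Legendre symbol 1 ⇒ 109 is split.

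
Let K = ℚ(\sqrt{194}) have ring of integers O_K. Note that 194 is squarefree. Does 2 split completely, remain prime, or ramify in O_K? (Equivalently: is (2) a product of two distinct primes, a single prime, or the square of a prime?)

Since 194 ≢ 1 mod 4, the ring of integers is ℤ[√194] with discriminant 4·194 = 776.
disc(K) = 776 = 2·388, so p = 2 is ramified.

ramifies in O_K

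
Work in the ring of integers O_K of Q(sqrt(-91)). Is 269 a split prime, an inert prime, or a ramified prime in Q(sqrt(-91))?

-91 mod 4 = 1, hence disc K = -91 and O_K = ℤ[(1+√-91)/2].
Since gcd(269, -91) = 1 the prime 269 does not ramify.
Legendre symbol by Euler's criterion: (-91/269) ≡ (-91)^134 ≡ 268 (mod 269), i.e. (-91/269) = -1.
Legendre symbol -1 ⇒ 269 is inert.

269 remains inert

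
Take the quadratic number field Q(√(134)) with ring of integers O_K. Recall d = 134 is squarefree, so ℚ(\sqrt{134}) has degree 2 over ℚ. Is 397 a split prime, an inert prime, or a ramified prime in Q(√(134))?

remains prime (inert)

134 mod 4 = 2, hence disc K = 4·134 = 536 and O_K = ℤ[√134].
Since gcd(397, 536) = 1 the prime 397 does not ramify.
Compute (134/397) via Euler: 134^((397-1)/2) mod 397 = 396, so (134/397) = -1.
Legendre symbol -1 ⇒ 397 is inert.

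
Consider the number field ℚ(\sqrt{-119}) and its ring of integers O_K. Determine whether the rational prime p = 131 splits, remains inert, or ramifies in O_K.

-119 mod 4 = 1, hence disc K = -119 and O_K = ℤ[(1+√-119)/2].
Since gcd(131, -119) = 1 the prime 131 does not ramify.
Euler's criterion: (-119)^65 mod 131 = 1. Thus (-119|131) = 1.
Legendre symbol 1 ⇒ 131 is split.

split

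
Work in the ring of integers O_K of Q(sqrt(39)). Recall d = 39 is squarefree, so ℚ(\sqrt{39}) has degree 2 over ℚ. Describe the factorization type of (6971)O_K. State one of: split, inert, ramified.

splits completely

d = 39 ≡ 3 (mod 4), so O_K = ℤ[√39] and disc(K) = 4d = 156.
6971 ∤ 156, so 6971 is unramified.
(39/6971) = 39^3485 mod 6971 = 1, giving Legendre symbol 1.
Legendre symbol 1 ⇒ 6971 is split.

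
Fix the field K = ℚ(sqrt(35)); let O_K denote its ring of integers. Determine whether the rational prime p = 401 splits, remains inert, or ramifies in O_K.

split — (401) = 𝔭₁𝔭₂ with 𝔭₁ ≠ 𝔭₂

Since 35 ≢ 1 mod 4, the ring of integers is ℤ[√35] with discriminant 4·35 = 140.
disc(K) = 140 is not divisible by 401; 401 is unramified.
Euler's criterion: 35^200 mod 401 = 1. Thus (35|401) = 1.
d is a quadratic residue mod p, hence 401 splits in O_K.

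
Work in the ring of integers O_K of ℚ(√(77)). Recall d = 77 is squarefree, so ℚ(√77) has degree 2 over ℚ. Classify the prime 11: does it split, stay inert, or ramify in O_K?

d = 77 ≡ 1 (mod 4), so O_K = ℤ[(1+√77)/2] and disc(K) = d = 77.
Ramification test: 11 | 77. The prime 11 ramifies in K.

ramified — (11) = 𝔭²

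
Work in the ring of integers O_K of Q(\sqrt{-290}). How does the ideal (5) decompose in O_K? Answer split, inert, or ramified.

ramified

Since -290 ≢ 1 mod 4, the ring of integers is ℤ[√-290] with discriminant 4·(-290) = -1160.
5 divides disc(K) = -1160, so 5 ramifies.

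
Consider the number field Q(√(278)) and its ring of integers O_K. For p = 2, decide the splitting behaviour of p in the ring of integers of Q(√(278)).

d = 278 ≡ 2 (mod 4), so O_K = ℤ[√278] and disc(K) = 4d = 1112.
disc(K) = 1112 = 2·556, so p = 2 is ramified.

ramified — (2) = 𝔭²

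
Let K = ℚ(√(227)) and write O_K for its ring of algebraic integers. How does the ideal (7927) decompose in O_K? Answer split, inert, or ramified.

d = 227 ≡ 3 (mod 4), so O_K = ℤ[√227] and disc(K) = 4d = 908.
Since gcd(7927, 908) = 1 the prime 7927 does not ramify.
Euler's criterion: 227^3963 mod 7927 = 7926. Thus (227|7927) = -1.
d is a non-residue mod p, hence 7927 remains inert in O_K.

p is inert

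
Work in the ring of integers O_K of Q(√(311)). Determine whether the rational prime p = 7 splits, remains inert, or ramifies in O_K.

311 mod 4 = 3, hence disc K = 4·311 = 1244 and O_K = ℤ[√311].
Since gcd(7, 1244) = 1 the prime 7 does not ramify.
Legendre symbol by Euler's criterion: (311/7) ≡ 311^3 ≡ 6 (mod 7), i.e. (311/7) = -1.
(311/7) = -1, so 7 is inert.

inert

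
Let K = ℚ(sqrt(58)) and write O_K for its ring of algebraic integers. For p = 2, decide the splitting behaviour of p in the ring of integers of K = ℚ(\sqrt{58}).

p ramifies

58 mod 4 = 2, hence disc K = 4·58 = 232 and O_K = ℤ[√58].
2 divides disc(K) = 232, so 2 ramifies.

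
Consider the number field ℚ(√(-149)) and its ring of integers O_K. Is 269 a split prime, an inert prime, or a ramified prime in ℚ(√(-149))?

-149 mod 4 = 3, hence disc K = 4·(-149) = -596 and O_K = ℤ[√-149].
Since gcd(269, -596) = 1 the prime 269 does not ramify.
(-149/269) = 120^134 mod 269 = 1, giving Legendre symbol 1.
(-149/269) = 1, so 269 splits.

split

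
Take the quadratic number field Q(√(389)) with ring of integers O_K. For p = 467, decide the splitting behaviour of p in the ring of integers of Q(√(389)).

p splits

Since 389 ≡ 1 mod 4, the ring of integers is ℤ[(1+√389)/2] with discriminant 389.
disc(K) = 389 is not divisible by 467; 467 is unramified.
Compute (389/467) via Euler: 389^((467-1)/2) mod 467 = 1, so (389/467) = 1.
d is a quadratic residue mod p, hence 467 splits in O_K.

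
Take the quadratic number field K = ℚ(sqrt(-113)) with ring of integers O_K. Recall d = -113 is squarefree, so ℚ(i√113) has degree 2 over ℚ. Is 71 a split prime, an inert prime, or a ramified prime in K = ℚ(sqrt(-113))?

d = -113 ≡ 3 (mod 4), so O_K = ℤ[√-113] and disc(K) = 4d = -452.
71 ∤ -452, so 71 is unramified.
Legendre symbol by Euler's criterion: (-113/71) ≡ (-113)^35 ≡ 1 (mod 71), i.e. (-113/71) = 1.
(-113/71) = 1, so 71 splits.

71 splits in O_K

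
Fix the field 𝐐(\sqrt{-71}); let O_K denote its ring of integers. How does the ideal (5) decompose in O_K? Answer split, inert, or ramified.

split

d = -71 ≡ 1 (mod 4), so O_K = ℤ[(1+√-71)/2] and disc(K) = d = -71.
disc(K) = -71 is not divisible by 5; 5 is unramified.
Legendre symbol by Euler's criterion: (-71/5) ≡ (-71)^2 ≡ 1 (mod 5), i.e. (-71/5) = 1.
d is a quadratic residue mod p, hence 5 splits in O_K.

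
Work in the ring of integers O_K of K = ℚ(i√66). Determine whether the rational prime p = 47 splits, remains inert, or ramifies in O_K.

-66 mod 4 = 2, hence disc K = 4·(-66) = -264 and O_K = ℤ[√-66].
disc(K) = -264 is not divisible by 47; 47 is unramified.
Compute (-66/47) via Euler: 28^((47-1)/2) mod 47 = 1, so (-66/47) = 1.
(-66/47) = 1, so 47 splits.

splits completely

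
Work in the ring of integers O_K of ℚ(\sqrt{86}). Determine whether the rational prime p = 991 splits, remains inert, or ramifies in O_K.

split — (991) = 𝔭₁𝔭₂ with 𝔭₁ ≠ 𝔭₂

Since 86 ≢ 1 mod 4, the ring of integers is ℤ[√86] with discriminant 4·86 = 344.
disc(K) = 344 is not divisible by 991; 991 is unramified.
Legendre symbol by Euler's criterion: (86/991) ≡ 86^495 ≡ 1 (mod 991), i.e. (86/991) = 1.
(86/991) = 1, so 991 splits.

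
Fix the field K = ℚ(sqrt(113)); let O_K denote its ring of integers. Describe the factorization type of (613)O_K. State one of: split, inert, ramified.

Since 113 ≡ 1 mod 4, the ring of integers is ℤ[(1+√113)/2] with discriminant 113.
613 ∤ 113, so 613 is unramified.
Euler's criterion: 113^306 mod 613 = 612. Thus (113|613) = -1.
(113/613) = -1, so 613 is inert.

inert — (613) stays prime in O_K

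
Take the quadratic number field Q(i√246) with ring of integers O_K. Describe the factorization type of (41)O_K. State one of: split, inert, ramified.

Since -246 ≢ 1 mod 4, the ring of integers is ℤ[√-246] with discriminant 4·(-246) = -984.
41 divides disc(K) = -984, so 41 ramifies.

ramified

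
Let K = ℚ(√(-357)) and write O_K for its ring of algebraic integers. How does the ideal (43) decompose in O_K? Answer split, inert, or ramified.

Since -357 ≢ 1 mod 4, the ring of integers is ℤ[√-357] with discriminant 4·(-357) = -1428.
disc(K) = -1428 is not divisible by 43; 43 is unramified.
Legendre symbol by Euler's criterion: (-357/43) ≡ (-357)^21 ≡ 42 (mod 43), i.e. (-357/43) = -1.
(-357/43) = -1, so 43 is inert.

inert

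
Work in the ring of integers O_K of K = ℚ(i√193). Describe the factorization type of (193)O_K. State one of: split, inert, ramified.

ramified — (193) = 𝔭²

d = -193 ≡ 3 (mod 4), so O_K = ℤ[√-193] and disc(K) = 4d = -772.
193 divides disc(K) = -772, so 193 ramifies.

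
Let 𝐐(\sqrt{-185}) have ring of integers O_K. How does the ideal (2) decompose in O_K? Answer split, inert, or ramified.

d = -185 ≡ 3 (mod 4), so O_K = ℤ[√-185] and disc(K) = 4d = -740.
disc(K) = -740 = 2·(-370), so p = 2 is ramified.

2 is ramified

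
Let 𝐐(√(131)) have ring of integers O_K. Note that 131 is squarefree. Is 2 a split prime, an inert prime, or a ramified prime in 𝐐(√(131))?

131 mod 4 = 3, hence disc K = 4·131 = 524 and O_K = ℤ[√131].
2 divides disc(K) = 524, so 2 ramifies.

ramified — (2) = 𝔭²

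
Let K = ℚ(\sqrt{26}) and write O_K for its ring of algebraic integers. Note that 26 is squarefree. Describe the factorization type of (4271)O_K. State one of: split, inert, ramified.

d = 26 ≡ 2 (mod 4), so O_K = ℤ[√26] and disc(K) = 4d = 104.
disc(K) = 104 is not divisible by 4271; 4271 is unramified.
Compute (26/4271) via Euler: 26^((4271-1)/2) mod 4271 = 4270, so (26/4271) = -1.
d is a non-residue mod p, hence 4271 remains inert in O_K.

inert — (4271) stays prime in O_K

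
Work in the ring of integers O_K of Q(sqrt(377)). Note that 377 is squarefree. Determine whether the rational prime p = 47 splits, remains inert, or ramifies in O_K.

Since 377 ≡ 1 mod 4, the ring of integers is ℤ[(1+√377)/2] with discriminant 377.
47 ∤ 377, so 47 is unramified.
Legendre symbol by Euler's criterion: (377/47) ≡ 377^23 ≡ 1 (mod 47), i.e. (377/47) = 1.
Legendre symbol 1 ⇒ 47 is split.

split — (47) = 𝔭₁𝔭₂ with 𝔭₁ ≠ 𝔭₂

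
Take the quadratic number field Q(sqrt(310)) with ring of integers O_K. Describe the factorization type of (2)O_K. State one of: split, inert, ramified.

ramified

310 mod 4 = 2, hence disc K = 4·310 = 1240 and O_K = ℤ[√310].
disc(K) = 1240 = 2·620, so p = 2 is ramified.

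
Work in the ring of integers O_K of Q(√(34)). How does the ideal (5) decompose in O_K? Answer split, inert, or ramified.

Since 34 ≢ 1 mod 4, the ring of integers is ℤ[√34] with discriminant 4·34 = 136.
Since gcd(5, 136) = 1 the prime 5 does not ramify.
Euler's criterion: 34^2 mod 5 = 1. Thus (34|5) = 1.
d is a quadratic residue mod p, hence 5 splits in O_K.

p splits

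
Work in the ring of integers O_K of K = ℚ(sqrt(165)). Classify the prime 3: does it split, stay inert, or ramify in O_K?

ramified — (3) = 𝔭²

165 mod 4 = 1, hence disc K = 165 and O_K = ℤ[(1+√165)/2].
3 divides disc(K) = 165, so 3 ramifies.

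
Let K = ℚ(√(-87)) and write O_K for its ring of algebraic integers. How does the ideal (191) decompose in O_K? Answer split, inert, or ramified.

split — (191) = 𝔭₁𝔭₂ with 𝔭₁ ≠ 𝔭₂

d = -87 ≡ 1 (mod 4), so O_K = ℤ[(1+√-87)/2] and disc(K) = d = -87.
Since gcd(191, -87) = 1 the prime 191 does not ramify.
Legendre symbol by Euler's criterion: (-87/191) ≡ (-87)^95 ≡ 1 (mod 191), i.e. (-87/191) = 1.
(-87/191) = 1, so 191 splits.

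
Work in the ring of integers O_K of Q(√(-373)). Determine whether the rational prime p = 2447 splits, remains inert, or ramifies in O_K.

2447 remains inert

Since -373 ≢ 1 mod 4, the ring of integers is ℤ[√-373] with discriminant 4·(-373) = -1492.
2447 ∤ -1492, so 2447 is unramified.
Compute (-373/2447) via Euler: 2074^((2447-1)/2) mod 2447 = 2446, so (-373/2447) = -1.
(-373/2447) = -1, so 2447 is inert.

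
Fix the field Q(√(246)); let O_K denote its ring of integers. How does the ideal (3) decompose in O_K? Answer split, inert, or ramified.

d = 246 ≡ 2 (mod 4), so O_K = ℤ[√246] and disc(K) = 4d = 984.
disc(K) = 984 = 3·328, so p = 3 is ramified.

ramified — (3) = 𝔭²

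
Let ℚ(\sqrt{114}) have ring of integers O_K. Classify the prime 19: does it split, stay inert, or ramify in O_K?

Since 114 ≢ 1 mod 4, the ring of integers is ℤ[√114] with discriminant 4·114 = 456.
disc(K) = 456 = 19·24, so p = 19 is ramified.

p ramifies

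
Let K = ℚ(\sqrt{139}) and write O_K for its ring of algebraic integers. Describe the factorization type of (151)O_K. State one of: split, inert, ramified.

Since 139 ≢ 1 mod 4, the ring of integers is ℤ[√139] with discriminant 4·139 = 556.
151 ∤ 556, so 151 is unramified.
(139/151) = 139^75 mod 151 = 1, giving Legendre symbol 1.
d is a quadratic residue mod p, hence 151 splits in O_K.

splits completely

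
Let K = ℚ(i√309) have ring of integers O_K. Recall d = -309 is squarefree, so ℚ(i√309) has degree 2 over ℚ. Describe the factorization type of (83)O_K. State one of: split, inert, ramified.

Since -309 ≢ 1 mod 4, the ring of integers is ℤ[√-309] with discriminant 4·(-309) = -1236.
Since gcd(83, -1236) = 1 the prime 83 does not ramify.
Compute (-309/83) via Euler: 23^((83-1)/2) mod 83 = 1, so (-309/83) = 1.
(-309/83) = 1, so 83 splits.

split — (83) = 𝔭₁𝔭₂ with 𝔭₁ ≠ 𝔭₂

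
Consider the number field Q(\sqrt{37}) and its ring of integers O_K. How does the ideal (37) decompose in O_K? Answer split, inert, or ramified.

ramified — (37) = 𝔭²

37 mod 4 = 1, hence disc K = 37 and O_K = ℤ[(1+√37)/2].
Ramification test: 37 | 37. The prime 37 ramifies in K.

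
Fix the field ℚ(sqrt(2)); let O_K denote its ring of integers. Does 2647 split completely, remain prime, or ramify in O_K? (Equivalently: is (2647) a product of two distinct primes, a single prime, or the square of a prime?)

splits completely

Since 2 ≢ 1 mod 4, the ring of integers is ℤ[√2] with discriminant 4·2 = 8.
2647 ∤ 8, so 2647 is unramified.
Compute (2/2647) via Euler: 2^((2647-1)/2) mod 2647 = 1, so (2/2647) = 1.
Legendre symbol 1 ⇒ 2647 is split.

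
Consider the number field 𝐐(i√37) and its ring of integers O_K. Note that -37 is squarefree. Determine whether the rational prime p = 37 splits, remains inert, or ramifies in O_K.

Since -37 ≢ 1 mod 4, the ring of integers is ℤ[√-37] with discriminant 4·(-37) = -148.
Ramification test: 37 | -148. The prime 37 ramifies in K.

ramified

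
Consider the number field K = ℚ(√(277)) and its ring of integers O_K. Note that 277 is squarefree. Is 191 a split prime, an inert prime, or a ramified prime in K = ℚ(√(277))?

split

d = 277 ≡ 1 (mod 4), so O_K = ℤ[(1+√277)/2] and disc(K) = d = 277.
Since gcd(191, 277) = 1 the prime 191 does not ramify.
Euler's criterion: 277^95 mod 191 = 1. Thus (277|191) = 1.
Legendre symbol 1 ⇒ 191 is split.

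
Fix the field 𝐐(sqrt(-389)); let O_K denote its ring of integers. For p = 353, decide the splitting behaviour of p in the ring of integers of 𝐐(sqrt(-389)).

-389 mod 4 = 3, hence disc K = 4·(-389) = -1556 and O_K = ℤ[√-389].
353 ∤ -1556, so 353 is unramified.
Compute (-389/353) via Euler: 317^((353-1)/2) mod 353 = 1, so (-389/353) = 1.
d is a quadratic residue mod p, hence 353 splits in O_K.

p splits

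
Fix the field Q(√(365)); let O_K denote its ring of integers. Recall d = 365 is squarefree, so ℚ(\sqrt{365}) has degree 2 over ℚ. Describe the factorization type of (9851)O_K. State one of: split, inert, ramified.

splits completely

Since 365 ≡ 1 mod 4, the ring of integers is ℤ[(1+√365)/2] with discriminant 365.
disc(K) = 365 is not divisible by 9851; 9851 is unramified.
Legendre symbol by Euler's criterion: (365/9851) ≡ 365^4925 ≡ 1 (mod 9851), i.e. (365/9851) = 1.
(365/9851) = 1, so 9851 splits.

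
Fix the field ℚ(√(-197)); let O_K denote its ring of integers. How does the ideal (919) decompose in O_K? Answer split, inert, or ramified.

Since -197 ≢ 1 mod 4, the ring of integers is ℤ[√-197] with discriminant 4·(-197) = -788.
Since gcd(919, -788) = 1 the prime 919 does not ramify.
Compute (-197/919) via Euler: 722^((919-1)/2) mod 919 = 1, so (-197/919) = 1.
Legendre symbol 1 ⇒ 919 is split.

p splits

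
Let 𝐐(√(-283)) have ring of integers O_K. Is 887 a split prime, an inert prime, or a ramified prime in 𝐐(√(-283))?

p splits

-283 mod 4 = 1, hence disc K = -283 and O_K = ℤ[(1+√-283)/2].
disc(K) = -283 is not divisible by 887; 887 is unramified.
Compute (-283/887) via Euler: 604^((887-1)/2) mod 887 = 1, so (-283/887) = 1.
Legendre symbol 1 ⇒ 887 is split.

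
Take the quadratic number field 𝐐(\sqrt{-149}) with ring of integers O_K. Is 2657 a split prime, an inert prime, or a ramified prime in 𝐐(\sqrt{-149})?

split

d = -149 ≡ 3 (mod 4), so O_K = ℤ[√-149] and disc(K) = 4d = -596.
disc(K) = -596 is not divisible by 2657; 2657 is unramified.
Compute (-149/2657) via Euler: 2508^((2657-1)/2) mod 2657 = 1, so (-149/2657) = 1.
(-149/2657) = 1, so 2657 splits.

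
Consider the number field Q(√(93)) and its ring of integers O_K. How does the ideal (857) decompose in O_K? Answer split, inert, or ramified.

p is inert

Since 93 ≡ 1 mod 4, the ring of integers is ℤ[(1+√93)/2] with discriminant 93.
857 ∤ 93, so 857 is unramified.
Compute (93/857) via Euler: 93^((857-1)/2) mod 857 = 856, so (93/857) = -1.
(93/857) = -1, so 857 is inert.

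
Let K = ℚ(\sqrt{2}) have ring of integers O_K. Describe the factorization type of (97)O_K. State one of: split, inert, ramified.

d = 2 ≡ 2 (mod 4), so O_K = ℤ[√2] and disc(K) = 4d = 8.
97 ∤ 8, so 97 is unramified.
Legendre symbol by Euler's criterion: (2/97) ≡ 2^48 ≡ 1 (mod 97), i.e. (2/97) = 1.
(2/97) = 1, so 97 splits.

splits completely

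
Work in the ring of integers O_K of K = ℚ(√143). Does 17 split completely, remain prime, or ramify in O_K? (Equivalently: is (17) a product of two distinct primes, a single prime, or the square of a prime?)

Since 143 ≢ 1 mod 4, the ring of integers is ℤ[√143] with discriminant 4·143 = 572.
17 ∤ 572, so 17 is unramified.
Euler's criterion: 143^8 mod 17 = 16. Thus (143|17) = -1.
(143/17) = -1, so 17 is inert.

inert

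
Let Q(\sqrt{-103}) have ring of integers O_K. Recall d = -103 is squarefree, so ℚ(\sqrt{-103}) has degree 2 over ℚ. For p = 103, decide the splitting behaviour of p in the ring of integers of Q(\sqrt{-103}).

103 is ramified

d = -103 ≡ 1 (mod 4), so O_K = ℤ[(1+√-103)/2] and disc(K) = d = -103.
disc(K) = -103 = 103·(-1), so p = 103 is ramified.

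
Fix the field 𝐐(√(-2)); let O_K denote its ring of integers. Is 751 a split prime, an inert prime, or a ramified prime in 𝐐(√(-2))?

inert

d = -2 ≡ 2 (mod 4), so O_K = ℤ[√-2] and disc(K) = 4d = -8.
Since gcd(751, -8) = 1 the prime 751 does not ramify.
Legendre symbol by Euler's criterion: (-2/751) ≡ (-2)^375 ≡ 750 (mod 751), i.e. (-2/751) = -1.
Legendre symbol -1 ⇒ 751 is inert.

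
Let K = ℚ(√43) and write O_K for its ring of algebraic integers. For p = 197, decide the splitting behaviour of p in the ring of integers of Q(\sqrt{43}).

43 mod 4 = 3, hence disc K = 4·43 = 172 and O_K = ℤ[√43].
197 ∤ 172, so 197 is unramified.
(43/197) = 43^98 mod 197 = 1, giving Legendre symbol 1.
d is a quadratic residue mod p, hence 197 splits in O_K.

split — (197) = 𝔭₁𝔭₂ with 𝔭₁ ≠ 𝔭₂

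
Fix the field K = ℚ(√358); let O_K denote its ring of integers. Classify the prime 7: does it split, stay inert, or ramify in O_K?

7 splits in O_K

Since 358 ≢ 1 mod 4, the ring of integers is ℤ[√358] with discriminant 4·358 = 1432.
7 ∤ 1432, so 7 is unramified.
Legendre symbol by Euler's criterion: (358/7) ≡ 358^3 ≡ 1 (mod 7), i.e. (358/7) = 1.
Legendre symbol 1 ⇒ 7 is split.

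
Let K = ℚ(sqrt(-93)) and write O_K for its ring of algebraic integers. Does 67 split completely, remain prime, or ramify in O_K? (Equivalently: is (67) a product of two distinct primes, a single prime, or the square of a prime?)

-93 mod 4 = 3, hence disc K = 4·(-93) = -372 and O_K = ℤ[√-93].
disc(K) = -372 is not divisible by 67; 67 is unramified.
Euler's criterion: (-93)^33 mod 67 = 66. Thus (-93|67) = -1.
d is a non-residue mod p, hence 67 remains inert in O_K.

p is inert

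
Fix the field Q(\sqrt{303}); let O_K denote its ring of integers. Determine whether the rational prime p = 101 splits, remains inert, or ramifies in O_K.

ramifies in O_K

303 mod 4 = 3, hence disc K = 4·303 = 1212 and O_K = ℤ[√303].
101 divides disc(K) = 1212, so 101 ramifies.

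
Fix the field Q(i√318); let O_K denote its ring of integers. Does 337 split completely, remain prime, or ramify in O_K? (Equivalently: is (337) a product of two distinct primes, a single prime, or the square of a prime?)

337 remains inert

d = -318 ≡ 2 (mod 4), so O_K = ℤ[√-318] and disc(K) = 4d = -1272.
disc(K) = -1272 is not divisible by 337; 337 is unramified.
Compute (-318/337) via Euler: 19^((337-1)/2) mod 337 = 336, so (-318/337) = -1.
(-318/337) = -1, so 337 is inert.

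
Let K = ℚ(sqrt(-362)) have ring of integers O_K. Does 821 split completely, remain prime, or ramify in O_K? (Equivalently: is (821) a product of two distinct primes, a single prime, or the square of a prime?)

p splits

d = -362 ≡ 2 (mod 4), so O_K = ℤ[√-362] and disc(K) = 4d = -1448.
Since gcd(821, -1448) = 1 the prime 821 does not ramify.
Legendre symbol by Euler's criterion: (-362/821) ≡ (-362)^410 ≡ 1 (mod 821), i.e. (-362/821) = 1.
d is a quadratic residue mod p, hence 821 splits in O_K.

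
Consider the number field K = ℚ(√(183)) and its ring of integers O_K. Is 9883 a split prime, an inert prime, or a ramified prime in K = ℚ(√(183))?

remains prime (inert)

183 mod 4 = 3, hence disc K = 4·183 = 732 and O_K = ℤ[√183].
Since gcd(9883, 732) = 1 the prime 9883 does not ramify.
Legendre symbol by Euler's criterion: (183/9883) ≡ 183^4941 ≡ 9882 (mod 9883), i.e. (183/9883) = -1.
d is a non-residue mod p, hence 9883 remains inert in O_K.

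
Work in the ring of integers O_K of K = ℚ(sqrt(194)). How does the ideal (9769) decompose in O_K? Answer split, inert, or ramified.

remains prime (inert)

194 mod 4 = 2, hence disc K = 4·194 = 776 and O_K = ℤ[√194].
Since gcd(9769, 776) = 1 the prime 9769 does not ramify.
Legendre symbol by Euler's criterion: (194/9769) ≡ 194^4884 ≡ 9768 (mod 9769), i.e. (194/9769) = -1.
Legendre symbol -1 ⇒ 9769 is inert.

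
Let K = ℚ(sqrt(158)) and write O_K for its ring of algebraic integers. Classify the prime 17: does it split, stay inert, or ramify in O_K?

d = 158 ≡ 2 (mod 4), so O_K = ℤ[√158] and disc(K) = 4d = 632.
17 ∤ 632, so 17 is unramified.
(158/17) = 5^8 mod 17 = 16, giving Legendre symbol -1.
d is a non-residue mod p, hence 17 remains inert in O_K.

inert — (17) stays prime in O_K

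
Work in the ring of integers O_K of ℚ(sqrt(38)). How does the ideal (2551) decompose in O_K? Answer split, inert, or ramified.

d = 38 ≡ 2 (mod 4), so O_K = ℤ[√38] and disc(K) = 4d = 152.
Since gcd(2551, 152) = 1 the prime 2551 does not ramify.
(38/2551) = 38^1275 mod 2551 = 2550, giving Legendre symbol -1.
Legendre symbol -1 ⇒ 2551 is inert.

remains prime (inert)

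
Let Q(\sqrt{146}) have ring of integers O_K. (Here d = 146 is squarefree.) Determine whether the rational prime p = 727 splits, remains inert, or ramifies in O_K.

p splits

146 mod 4 = 2, hence disc K = 4·146 = 584 and O_K = ℤ[√146].
disc(K) = 584 is not divisible by 727; 727 is unramified.
Euler's criterion: 146^363 mod 727 = 1. Thus (146|727) = 1.
Legendre symbol 1 ⇒ 727 is split.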